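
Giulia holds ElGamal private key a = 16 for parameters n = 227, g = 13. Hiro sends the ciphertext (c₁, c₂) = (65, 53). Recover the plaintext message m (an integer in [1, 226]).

102

Shared mask s = c₁^a mod n = 65^16 mod 227.
65^1 ≡ 65 (mod 227)
65^2 = (65^1)^2 ≡ 65^2 = 4225 ≡ 139 (mod 227)
65^4 = (65^2)^2 ≡ 139^2 = 19321 ≡ 26 (mod 227)
65^8 = (65^4)^2 ≡ 26^2 = 676 ≡ 222 (mod 227)
65^16 = (65^8)^2 ≡ 222^2 = 49284 ≡ 25 (mod 227)
So s = 25; s⁻¹ ≡ 109 (mod 227).
m = c₂ · s⁻¹ mod 227 = 53 · 109 mod 227 = 102.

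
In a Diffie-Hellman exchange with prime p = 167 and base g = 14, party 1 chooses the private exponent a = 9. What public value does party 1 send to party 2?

Public value = 14^9 (mod 167).
14^1 ≡ 14 (mod 167)
14^2 = (14^1)^2 ≡ 14^2 = 196 ≡ 29 (mod 167)
14^4 = (14^2)^2 ≡ 29^2 = 841 ≡ 6 (mod 167)
14^8 = (14^4)^2 ≡ 6^2 = 36 ≡ 36 (mod 167)
14^9 = 14^8 · 14^1 ≡ 36 · 14 ≡ 3 (mod 167).

3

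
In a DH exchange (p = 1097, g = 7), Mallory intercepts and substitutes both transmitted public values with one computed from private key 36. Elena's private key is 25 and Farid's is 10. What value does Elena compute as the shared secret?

Elena receives Mallory's public value M = 7^36 mod 1097 instead of the honest one.
7^1 ≡ 7 (mod 1097)
7^2 = (7^1)^2 ≡ 7^2 = 49 ≡ 49 (mod 1097)
7^4 = (7^2)^2 ≡ 49^2 = 2401 ≡ 207 (mod 1097)
7^8 = (7^4)^2 ≡ 207^2 = 42849 ≡ 66 (mod 1097)
7^16 = (7^8)^2 ≡ 66^2 = 4356 ≡ 1065 (mod 1097)
7^32 = (7^16)^2 ≡ 1065^2 = 1134225 ≡ 1024 (mod 1097)
7^36 = 7^32 · 7^4 ≡ 1024 · 207 ≡ 247 (mod 1097).
So M = 247. Elena computes K = M^25 mod 1097.
247^1 ≡ 247 (mod 1097)
247^2 = (247^1)^2 ≡ 247^2 = 61009 ≡ 674 (mod 1097)
247^4 = (247^2)^2 ≡ 674^2 = 454276 ≡ 118 (mod 1097)
247^8 = (247^4)^2 ≡ 118^2 = 13924 ≡ 760 (mod 1097)
247^16 = (247^8)^2 ≡ 760^2 = 577600 ≡ 578 (mod 1097)
247^25 = 247^16 · 247^8 · 247^1 ≡ 578 · 760 · 247 ≡ 84 (mod 1097).

84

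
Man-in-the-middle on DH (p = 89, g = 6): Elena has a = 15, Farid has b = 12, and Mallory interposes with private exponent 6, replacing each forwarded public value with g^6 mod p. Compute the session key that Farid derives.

Farid receives Mallory's public value M = 6^6 mod 89 instead of the honest one.
6^1 ≡ 6 (mod 89)
6^2 = (6^1)^2 ≡ 6^2 = 36 ≡ 36 (mod 89)
6^4 = (6^2)^2 ≡ 36^2 = 1296 ≡ 50 (mod 89)
6^6 = 6^4 · 6^2 ≡ 50 · 36 ≡ 20 (mod 89).
So M = 20. Farid computes K = M^12 mod 89.
20^1 ≡ 20 (mod 89)
20^2 = (20^1)^2 ≡ 20^2 = 400 ≡ 44 (mod 89)
20^4 = (20^2)^2 ≡ 44^2 = 1936 ≡ 67 (mod 89)
20^8 = (20^4)^2 ≡ 67^2 = 4489 ≡ 39 (mod 89)
20^12 = 20^8 · 20^4 ≡ 39 · 67 ≡ 32 (mod 89).

32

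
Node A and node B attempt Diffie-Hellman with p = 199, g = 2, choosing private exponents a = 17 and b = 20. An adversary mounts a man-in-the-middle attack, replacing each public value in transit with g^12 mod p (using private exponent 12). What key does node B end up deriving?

140

Node B receives an adversary's public value M = 2^12 mod 199 instead of the honest one.
2^1 ≡ 2 (mod 199)
2^2 = (2^1)^2 ≡ 2^2 = 4 ≡ 4 (mod 199)
2^4 = (2^2)^2 ≡ 4^2 = 16 ≡ 16 (mod 199)
2^8 = (2^4)^2 ≡ 16^2 = 256 ≡ 57 (mod 199)
2^12 = 2^8 · 2^4 ≡ 57 · 16 ≡ 116 (mod 199).
So M = 116. Node B computes K = M^20 mod 199.
116^1 ≡ 116 (mod 199)
116^2 = (116^1)^2 ≡ 116^2 = 13456 ≡ 123 (mod 199)
116^4 = (116^2)^2 ≡ 123^2 = 15129 ≡ 5 (mod 199)
116^8 = (116^4)^2 ≡ 5^2 = 25 ≡ 25 (mod 199)
116^16 = (116^8)^2 ≡ 25^2 = 625 ≡ 28 (mod 199)
116^20 = 116^16 · 116^4 ≡ 28 · 5 ≡ 140 (mod 199).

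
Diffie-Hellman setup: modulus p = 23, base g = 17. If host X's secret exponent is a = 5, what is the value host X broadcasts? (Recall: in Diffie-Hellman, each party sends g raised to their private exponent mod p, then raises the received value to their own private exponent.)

Public value = 17^5 mod 23.
17^1 ≡ 17 (mod 23)
17^2 = (17^1)^2 ≡ 17^2 = 289 ≡ 13 (mod 23)
17^4 = (17^2)^2 ≡ 13^2 = 169 ≡ 8 (mod 23)
17^5 = 17^4 · 17^1 ≡ 8 · 17 ≡ 21 (mod 23).

21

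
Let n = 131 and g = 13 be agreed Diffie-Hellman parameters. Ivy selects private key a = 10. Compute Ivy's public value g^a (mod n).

80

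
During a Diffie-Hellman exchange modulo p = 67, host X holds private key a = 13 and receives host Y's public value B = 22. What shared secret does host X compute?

15

Shared key K = 22^13 mod 67.
22^1 ≡ 22 (mod 67)
22^2 = (22^1)^2 ≡ 22^2 = 484 ≡ 15 (mod 67)
22^4 = (22^2)^2 ≡ 15^2 = 225 ≡ 24 (mod 67)
22^8 = (22^4)^2 ≡ 24^2 = 576 ≡ 40 (mod 67)
22^13 = 22^8 · 22^4 · 22^1 ≡ 40 · 24 · 22 ≡ 15 (mod 67).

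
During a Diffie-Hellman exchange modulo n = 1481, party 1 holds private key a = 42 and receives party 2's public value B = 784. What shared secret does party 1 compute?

1295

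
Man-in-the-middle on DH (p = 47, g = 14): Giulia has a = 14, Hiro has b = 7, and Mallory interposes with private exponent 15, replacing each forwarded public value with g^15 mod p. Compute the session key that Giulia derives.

18

Giulia receives Mallory's public value M = 14^15 mod 47 instead of the honest one.
14^1 ≡ 14 (mod 47)
14^2 = (14^1)^2 ≡ 14^2 = 196 ≡ 8 (mod 47)
14^4 = (14^2)^2 ≡ 8^2 = 64 ≡ 17 (mod 47)
14^8 = (14^4)^2 ≡ 17^2 = 289 ≡ 7 (mod 47)
14^15 = 14^8 · 14^4 · 14^2 · 14^1 ≡ 7 · 17 · 8 · 14 ≡ 27 (mod 47).
So M = 27. Giulia computes K = M^14 mod 47.
27^1 ≡ 27 (mod 47)
27^2 = (27^1)^2 ≡ 27^2 = 729 ≡ 24 (mod 47)
27^4 = (27^2)^2 ≡ 24^2 = 576 ≡ 12 (mod 47)
27^8 = (27^4)^2 ≡ 12^2 = 144 ≡ 3 (mod 47)
27^14 = 27^8 · 27^4 · 27^2 ≡ 3 · 12 · 24 ≡ 18 (mod 47).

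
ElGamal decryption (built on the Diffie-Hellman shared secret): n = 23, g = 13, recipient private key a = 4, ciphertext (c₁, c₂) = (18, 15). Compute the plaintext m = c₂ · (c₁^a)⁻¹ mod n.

Shared mask s = c₁^a mod n = 18^4 mod 23.
18^1 ≡ 18 (mod 23)
18^2 = (18^1)^2 ≡ 18^2 = 324 ≡ 2 (mod 23)
18^4 = (18^2)^2 ≡ 2^2 = 4 ≡ 4 (mod 23)
So s = 4; s⁻¹ ≡ 6 (mod 23).
m = c₂ · s⁻¹ mod 23 = 15 · 6 mod 23 = 21.

21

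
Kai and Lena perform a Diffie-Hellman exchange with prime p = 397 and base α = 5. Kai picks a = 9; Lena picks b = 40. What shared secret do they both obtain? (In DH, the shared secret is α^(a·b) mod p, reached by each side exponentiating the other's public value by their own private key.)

Kai sends A = α^a mod p = 5^9 mod 397.
5^1 ≡ 5 (mod 397)
5^2 = (5^1)^2 ≡ 5^2 = 25 ≡ 25 (mod 397)
5^4 = (5^2)^2 ≡ 25^2 = 625 ≡ 228 (mod 397)
5^8 = (5^4)^2 ≡ 228^2 = 51984 ≡ 374 (mod 397)
5^9 = 5^8 · 5^1 ≡ 374 · 5 ≡ 282 (mod 397).
So A = 282. Lena then computes K = A^b mod p = 282^40 mod 397.
282^1 ≡ 282 (mod 397)
282^2 = (282^1)^2 ≡ 282^2 = 79524 ≡ 124 (mod 397)
282^4 = (282^2)^2 ≡ 124^2 = 15376 ≡ 290 (mod 397)
282^8 = (282^4)^2 ≡ 290^2 = 84100 ≡ 333 (mod 397)
282^16 = (282^8)^2 ≡ 333^2 = 110889 ≡ 126 (mod 397)
282^32 = (282^16)^2 ≡ 126^2 = 15876 ≡ 393 (mod 397)
282^40 = 282^32 · 282^8 ≡ 393 · 333 ≡ 256 (mod 397).

256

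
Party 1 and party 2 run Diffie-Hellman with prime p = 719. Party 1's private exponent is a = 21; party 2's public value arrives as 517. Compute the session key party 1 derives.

Shared key K = 517^21 mod 719.
517^1 ≡ 517 (mod 719)
517^2 = (517^1)^2 ≡ 517^2 = 267289 ≡ 540 (mod 719)
517^4 = (517^2)^2 ≡ 540^2 = 291600 ≡ 405 (mod 719)
517^8 = (517^4)^2 ≡ 405^2 = 164025 ≡ 93 (mod 719)
517^16 = (517^8)^2 ≡ 93^2 = 8649 ≡ 21 (mod 719)
517^21 = 517^16 · 517^4 · 517^1 ≡ 21 · 405 · 517 ≡ 400 (mod 719).

400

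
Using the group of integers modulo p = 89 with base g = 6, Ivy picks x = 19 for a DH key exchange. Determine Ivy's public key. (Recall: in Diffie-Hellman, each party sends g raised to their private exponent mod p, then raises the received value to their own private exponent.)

29

Public value = 6^19 mod 89.
6^1 ≡ 6 (mod 89)
6^2 = (6^1)^2 ≡ 6^2 = 36 ≡ 36 (mod 89)
6^4 = (6^2)^2 ≡ 36^2 = 1296 ≡ 50 (mod 89)
6^8 = (6^4)^2 ≡ 50^2 = 2500 ≡ 8 (mod 89)
6^16 = (6^8)^2 ≡ 8^2 = 64 ≡ 64 (mod 89)
6^19 = 6^16 · 6^2 · 6^1 ≡ 64 · 36 · 6 ≡ 29 (mod 89).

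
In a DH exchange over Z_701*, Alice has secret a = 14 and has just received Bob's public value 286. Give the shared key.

569

Shared key K = 286^14 mod 701.
286^1 ≡ 286 (mod 701)
286^2 = (286^1)^2 ≡ 286^2 = 81796 ≡ 480 (mod 701)
286^4 = (286^2)^2 ≡ 480^2 = 230400 ≡ 472 (mod 701)
286^8 = (286^4)^2 ≡ 472^2 = 222784 ≡ 567 (mod 701)
286^14 = 286^8 · 286^4 · 286^2 ≡ 567 · 472 · 480 ≡ 569 (mod 701).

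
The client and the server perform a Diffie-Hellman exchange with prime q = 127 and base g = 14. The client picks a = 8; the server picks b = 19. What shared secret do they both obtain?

The server sends B = g^b mod q = 14^19 mod 127.
14^1 ≡ 14 (mod 127)
14^2 = (14^1)^2 ≡ 14^2 = 196 ≡ 69 (mod 127)
14^4 = (14^2)^2 ≡ 69^2 = 4761 ≡ 62 (mod 127)
14^8 = (14^4)^2 ≡ 62^2 = 3844 ≡ 34 (mod 127)
14^16 = (14^8)^2 ≡ 34^2 = 1156 ≡ 13 (mod 127)
14^19 = 14^16 · 14^2 · 14^1 ≡ 13 · 69 · 14 ≡ 112 (mod 127).
So B = 112. The client then computes K = B^a mod q = 112^8 mod 127.
112^1 ≡ 112 (mod 127)
112^2 = (112^1)^2 ≡ 112^2 = 12544 ≡ 98 (mod 127)
112^4 = (112^2)^2 ≡ 98^2 = 9604 ≡ 79 (mod 127)
112^8 = (112^4)^2 ≡ 79^2 = 6241 ≡ 18 (mod 127)

18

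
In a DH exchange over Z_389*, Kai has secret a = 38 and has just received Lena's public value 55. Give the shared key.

171

Shared key K = 55^38 mod 389.
55^1 ≡ 55 (mod 389)
55^2 = (55^1)^2 ≡ 55^2 = 3025 ≡ 302 (mod 389)
55^4 = (55^2)^2 ≡ 302^2 = 91204 ≡ 178 (mod 389)
55^8 = (55^4)^2 ≡ 178^2 = 31684 ≡ 175 (mod 389)
55^16 = (55^8)^2 ≡ 175^2 = 30625 ≡ 283 (mod 389)
55^32 = (55^16)^2 ≡ 283^2 = 80089 ≡ 344 (mod 389)
55^38 = 55^32 · 55^4 · 55^2 ≡ 344 · 178 · 302 ≡ 171 (mod 389).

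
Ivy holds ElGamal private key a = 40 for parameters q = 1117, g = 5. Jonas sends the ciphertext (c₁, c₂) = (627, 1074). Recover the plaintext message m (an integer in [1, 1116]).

725

Shared mask s = c₁^a mod q = 627^40 mod 1117.
627^1 ≡ 627 (mod 1117)
627^2 = (627^1)^2 ≡ 627^2 = 393129 ≡ 1062 (mod 1117)
627^4 = (627^2)^2 ≡ 1062^2 = 1127844 ≡ 791 (mod 1117)
627^8 = (627^4)^2 ≡ 791^2 = 625681 ≡ 161 (mod 1117)
627^16 = (627^8)^2 ≡ 161^2 = 25921 ≡ 230 (mod 1117)
627^32 = (627^16)^2 ≡ 230^2 = 52900 ≡ 401 (mod 1117)
627^40 = 627^32 · 627^8 ≡ 401 · 161 ≡ 892 (mod 1117).
So s = 892; s⁻¹ ≡ 139 (mod 1117).
m = c₂ · s⁻¹ mod 1117 = 1074 · 139 mod 1117 = 725.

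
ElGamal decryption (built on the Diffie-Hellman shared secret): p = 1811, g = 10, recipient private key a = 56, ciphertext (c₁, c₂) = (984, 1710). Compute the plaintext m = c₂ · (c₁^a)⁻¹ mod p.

20

Shared mask s = c₁^a mod p = 984^56 mod 1811.
984^1 ≡ 984 (mod 1811)
984^2 = (984^1)^2 ≡ 984^2 = 968256 ≡ 1182 (mod 1811)
984^4 = (984^2)^2 ≡ 1182^2 = 1397124 ≡ 843 (mod 1811)
984^8 = (984^4)^2 ≡ 843^2 = 710649 ≡ 737 (mod 1811)
984^16 = (984^8)^2 ≡ 737^2 = 543169 ≡ 1680 (mod 1811)
984^32 = (984^16)^2 ≡ 1680^2 = 2822400 ≡ 862 (mod 1811)
984^56 = 984^32 · 984^16 · 984^8 ≡ 862 · 1680 · 737 ≡ 991 (mod 1811).
So s = 991; s⁻¹ ≡ 466 (mod 1811).
m = c₂ · s⁻¹ mod 1811 = 1710 · 466 mod 1811 = 20.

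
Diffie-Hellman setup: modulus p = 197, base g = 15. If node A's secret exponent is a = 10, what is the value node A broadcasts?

54

Public value = 15^10 mod 197.
15^1 ≡ 15 (mod 197)
15^2 = (15^1)^2 ≡ 15^2 = 225 ≡ 28 (mod 197)
15^4 = (15^2)^2 ≡ 28^2 = 784 ≡ 193 (mod 197)
15^8 = (15^4)^2 ≡ 193^2 = 37249 ≡ 16 (mod 197)
15^10 = 15^8 · 15^2 ≡ 16 · 28 ≡ 54 (mod 197).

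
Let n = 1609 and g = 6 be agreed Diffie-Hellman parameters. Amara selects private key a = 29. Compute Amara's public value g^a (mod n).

820

Public value = 6^29 (mod 1609).
6^1 ≡ 6 (mod 1609)
6^2 = (6^1)^2 ≡ 6^2 = 36 ≡ 36 (mod 1609)
6^4 = (6^2)^2 ≡ 36^2 = 1296 ≡ 1296 (mod 1609)
6^8 = (6^4)^2 ≡ 1296^2 = 1679616 ≡ 1429 (mod 1609)
6^16 = (6^8)^2 ≡ 1429^2 = 2042041 ≡ 220 (mod 1609)
6^29 = 6^16 · 6^8 · 6^4 · 6^1 ≡ 220 · 1429 · 1296 · 6 ≡ 820 (mod 1609).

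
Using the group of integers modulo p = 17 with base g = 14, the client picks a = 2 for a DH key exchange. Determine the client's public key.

Public value = 14^2 mod 17.
14^1 ≡ 14 (mod 17)
14^2 = (14^1)^2 ≡ 14^2 = 196 ≡ 9 (mod 17)

9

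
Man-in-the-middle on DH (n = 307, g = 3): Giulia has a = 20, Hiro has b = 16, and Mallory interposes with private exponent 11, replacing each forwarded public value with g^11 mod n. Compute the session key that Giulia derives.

102

Giulia receives Mallory's public value M = 3^11 mod 307 instead of the honest one.
3^1 ≡ 3 (mod 307)
3^2 = (3^1)^2 ≡ 3^2 = 9 ≡ 9 (mod 307)
3^4 = (3^2)^2 ≡ 9^2 = 81 ≡ 81 (mod 307)
3^8 = (3^4)^2 ≡ 81^2 = 6561 ≡ 114 (mod 307)
3^11 = 3^8 · 3^2 · 3^1 ≡ 114 · 9 · 3 ≡ 8 (mod 307).
So M = 8. Giulia computes K = M^20 mod 307.
8^1 ≡ 8 (mod 307)
8^2 = (8^1)^2 ≡ 8^2 = 64 ≡ 64 (mod 307)
8^4 = (8^2)^2 ≡ 64^2 = 4096 ≡ 105 (mod 307)
8^8 = (8^4)^2 ≡ 105^2 = 11025 ≡ 280 (mod 307)
8^16 = (8^8)^2 ≡ 280^2 = 78400 ≡ 115 (mod 307)
8^20 = 8^16 · 8^4 ≡ 115 · 105 ≡ 102 (mod 307).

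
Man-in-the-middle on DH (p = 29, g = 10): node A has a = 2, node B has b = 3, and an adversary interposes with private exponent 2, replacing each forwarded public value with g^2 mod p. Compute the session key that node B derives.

Node B receives an adversary's public value M = 10^2 mod 29 instead of the honest one.
10^1 ≡ 10 (mod 29)
10^2 = (10^1)^2 ≡ 10^2 = 100 ≡ 13 (mod 29)
So M = 13. Node B computes K = M^3 mod 29.
13^1 ≡ 13 (mod 29)
13^2 = (13^1)^2 ≡ 13^2 = 169 ≡ 24 (mod 29)
13^3 = 13^2 · 13^1 ≡ 24 · 13 ≡ 22 (mod 29).

22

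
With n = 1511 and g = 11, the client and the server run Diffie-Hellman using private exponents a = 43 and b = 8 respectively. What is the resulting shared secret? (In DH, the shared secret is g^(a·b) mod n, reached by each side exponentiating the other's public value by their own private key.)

The client sends A = g^a mod n = 11^43 mod 1511.
11^1 ≡ 11 (mod 1511)
11^2 = (11^1)^2 ≡ 11^2 = 121 ≡ 121 (mod 1511)
11^4 = (11^2)^2 ≡ 121^2 = 14641 ≡ 1042 (mod 1511)
11^8 = (11^4)^2 ≡ 1042^2 = 1085764 ≡ 866 (mod 1511)
11^16 = (11^8)^2 ≡ 866^2 = 749956 ≡ 500 (mod 1511)
11^32 = (11^16)^2 ≡ 500^2 = 250000 ≡ 685 (mod 1511)
11^43 = 11^32 · 11^8 · 11^2 · 11^1 ≡ 685 · 866 · 121 · 11 ≡ 37 (mod 1511).
So A = 37. The server then computes K = A^b mod n = 37^8 mod 1511.
37^1 ≡ 37 (mod 1511)
37^2 = (37^1)^2 ≡ 37^2 = 1369 ≡ 1369 (mod 1511)
37^4 = (37^2)^2 ≡ 1369^2 = 1874161 ≡ 521 (mod 1511)
37^8 = (37^4)^2 ≡ 521^2 = 271441 ≡ 972 (mod 1511)

972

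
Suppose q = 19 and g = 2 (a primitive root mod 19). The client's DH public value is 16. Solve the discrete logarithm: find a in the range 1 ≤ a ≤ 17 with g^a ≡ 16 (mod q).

4

Try successive powers of 2 modulo 19:
2^1 ≡ 2
2^2 ≡ 4
2^3 ≡ 8
2^4 ≡ 16
Found: a = 4.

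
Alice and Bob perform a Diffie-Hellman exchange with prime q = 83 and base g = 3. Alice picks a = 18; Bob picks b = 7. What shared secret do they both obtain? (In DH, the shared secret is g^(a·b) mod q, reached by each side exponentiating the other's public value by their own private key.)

Alice sends A = g^a mod q = 3^18 mod 83.
3^1 ≡ 3 (mod 83)
3^2 = (3^1)^2 ≡ 3^2 = 9 ≡ 9 (mod 83)
3^4 = (3^2)^2 ≡ 9^2 = 81 ≡ 81 (mod 83)
3^8 = (3^4)^2 ≡ 81^2 = 6561 ≡ 4 (mod 83)
3^16 = (3^8)^2 ≡ 4^2 = 16 ≡ 16 (mod 83)
3^18 = 3^16 · 3^2 ≡ 16 · 9 ≡ 61 (mod 83).
So A = 61. Bob then computes K = A^b mod q = 61^7 mod 83.
61^1 ≡ 61 (mod 83)
61^2 = (61^1)^2 ≡ 61^2 = 3721 ≡ 69 (mod 83)
61^4 = (61^2)^2 ≡ 69^2 = 4761 ≡ 30 (mod 83)
61^7 = 61^4 · 61^2 · 61^1 ≡ 30 · 69 · 61 ≡ 27 (mod 83).

27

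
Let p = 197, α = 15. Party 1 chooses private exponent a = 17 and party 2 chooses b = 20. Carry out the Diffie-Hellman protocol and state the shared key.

53

Party 2 sends B = α^b mod p = 15^20 mod 197.
15^1 ≡ 15 (mod 197)
15^2 = (15^1)^2 ≡ 15^2 = 225 ≡ 28 (mod 197)
15^4 = (15^2)^2 ≡ 28^2 = 784 ≡ 193 (mod 197)
15^8 = (15^4)^2 ≡ 193^2 = 37249 ≡ 16 (mod 197)
15^16 = (15^8)^2 ≡ 16^2 = 256 ≡ 59 (mod 197)
15^20 = 15^16 · 15^4 ≡ 59 · 193 ≡ 158 (mod 197).
So B = 158. Party 1 then computes K = B^a mod p = 158^17 mod 197.
158^1 ≡ 158 (mod 197)
158^2 = (158^1)^2 ≡ 158^2 = 24964 ≡ 142 (mod 197)
158^4 = (158^2)^2 ≡ 142^2 = 20164 ≡ 70 (mod 197)
158^8 = (158^4)^2 ≡ 70^2 = 4900 ≡ 172 (mod 197)
158^16 = (158^8)^2 ≡ 172^2 = 29584 ≡ 34 (mod 197)
158^17 = 158^16 · 158^1 ≡ 34 · 158 ≡ 53 (mod 197).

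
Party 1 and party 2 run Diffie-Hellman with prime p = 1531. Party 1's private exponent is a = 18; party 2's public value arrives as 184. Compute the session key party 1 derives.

302

Shared key K = 184^18 mod 1531.
184^1 ≡ 184 (mod 1531)
184^2 = (184^1)^2 ≡ 184^2 = 33856 ≡ 174 (mod 1531)
184^4 = (184^2)^2 ≡ 174^2 = 30276 ≡ 1187 (mod 1531)
184^8 = (184^4)^2 ≡ 1187^2 = 1408969 ≡ 449 (mod 1531)
184^16 = (184^8)^2 ≡ 449^2 = 201601 ≡ 1040 (mod 1531)
184^18 = 184^16 · 184^2 ≡ 1040 · 174 ≡ 302 (mod 1531).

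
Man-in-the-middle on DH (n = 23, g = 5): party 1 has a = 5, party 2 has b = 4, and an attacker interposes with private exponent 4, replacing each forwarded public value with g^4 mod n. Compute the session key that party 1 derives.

Party 1 receives an attacker's public value M = 5^4 mod 23 instead of the honest one.
5^1 ≡ 5 (mod 23)
5^2 = (5^1)^2 ≡ 5^2 = 25 ≡ 2 (mod 23)
5^4 = (5^2)^2 ≡ 2^2 = 4 ≡ 4 (mod 23)
So M = 4. Party 1 computes K = M^5 mod 23.
4^1 ≡ 4 (mod 23)
4^2 = (4^1)^2 ≡ 4^2 = 16 ≡ 16 (mod 23)
4^4 = (4^2)^2 ≡ 16^2 = 256 ≡ 3 (mod 23)
4^5 = 4^4 · 4^1 ≡ 3 · 4 ≡ 12 (mod 23).

12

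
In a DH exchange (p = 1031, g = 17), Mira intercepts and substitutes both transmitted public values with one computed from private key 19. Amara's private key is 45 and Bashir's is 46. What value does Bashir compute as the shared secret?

537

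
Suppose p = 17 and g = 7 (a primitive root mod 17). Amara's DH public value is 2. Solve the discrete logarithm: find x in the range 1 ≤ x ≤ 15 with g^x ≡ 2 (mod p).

Try successive powers of 7 modulo 17:
7^1 ≡ 7
7^2 ≡ 15
7^3 ≡ 3
7^4 ≡ 4
7^5 ≡ 11
7^6 ≡ 9
7^7 ≡ 12
7^8 ≡ 16
7^9 ≡ 10
7^10 ≡ 2
Found: x = 10.

10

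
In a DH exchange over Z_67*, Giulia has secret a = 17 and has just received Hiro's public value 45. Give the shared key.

Shared key K = 45^17 mod 67.
45^1 ≡ 45 (mod 67)
45^2 = (45^1)^2 ≡ 45^2 = 2025 ≡ 15 (mod 67)
45^4 = (45^2)^2 ≡ 15^2 = 225 ≡ 24 (mod 67)
45^8 = (45^4)^2 ≡ 24^2 = 576 ≡ 40 (mod 67)
45^16 = (45^8)^2 ≡ 40^2 = 1600 ≡ 59 (mod 67)
45^17 = 45^16 · 45^1 ≡ 59 · 45 ≡ 42 (mod 67).

42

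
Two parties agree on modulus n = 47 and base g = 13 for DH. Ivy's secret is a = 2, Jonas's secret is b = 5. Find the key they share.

2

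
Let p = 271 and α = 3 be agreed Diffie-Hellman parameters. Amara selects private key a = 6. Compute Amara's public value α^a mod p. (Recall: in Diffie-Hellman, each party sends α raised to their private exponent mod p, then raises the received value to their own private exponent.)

187

Public value = 3^6 mod 271.
3^1 ≡ 3 (mod 271)
3^2 = (3^1)^2 ≡ 3^2 = 9 ≡ 9 (mod 271)
3^4 = (3^2)^2 ≡ 9^2 = 81 ≡ 81 (mod 271)
3^6 = 3^4 · 3^2 ≡ 81 · 9 ≡ 187 (mod 271).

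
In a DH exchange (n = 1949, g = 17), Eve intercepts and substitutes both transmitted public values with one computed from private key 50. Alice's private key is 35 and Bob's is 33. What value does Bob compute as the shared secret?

1903

Bob receives Eve's public value M = 17^50 mod 1949 instead of the honest one.
17^1 ≡ 17 (mod 1949)
17^2 = (17^1)^2 ≡ 17^2 = 289 ≡ 289 (mod 1949)
17^4 = (17^2)^2 ≡ 289^2 = 83521 ≡ 1663 (mod 1949)
17^8 = (17^4)^2 ≡ 1663^2 = 2765569 ≡ 1887 (mod 1949)
17^16 = (17^8)^2 ≡ 1887^2 = 3560769 ≡ 1895 (mod 1949)
17^32 = (17^16)^2 ≡ 1895^2 = 3591025 ≡ 967 (mod 1949)
17^50 = 17^32 · 17^16 · 17^2 ≡ 967 · 1895 · 289 ≡ 105 (mod 1949).
So M = 105. Bob computes K = M^33 mod 1949.
105^1 ≡ 105 (mod 1949)
105^2 = (105^1)^2 ≡ 105^2 = 11025 ≡ 1280 (mod 1949)
105^4 = (105^2)^2 ≡ 1280^2 = 1638400 ≡ 1240 (mod 1949)
105^8 = (105^4)^2 ≡ 1240^2 = 1537600 ≡ 1788 (mod 1949)
105^16 = (105^8)^2 ≡ 1788^2 = 3196944 ≡ 584 (mod 1949)
105^32 = (105^16)^2 ≡ 584^2 = 341056 ≡ 1930 (mod 1949)
105^33 = 105^32 · 105^1 ≡ 1930 · 105 ≡ 1903 (mod 1949).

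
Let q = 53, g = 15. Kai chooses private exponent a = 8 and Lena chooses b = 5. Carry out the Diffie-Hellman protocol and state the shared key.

Lena sends B = g^b mod q = 15^5 mod 53.
15^1 ≡ 15 (mod 53)
15^2 = (15^1)^2 ≡ 15^2 = 225 ≡ 13 (mod 53)
15^4 = (15^2)^2 ≡ 13^2 = 169 ≡ 10 (mod 53)
15^5 = 15^4 · 15^1 ≡ 10 · 15 ≡ 44 (mod 53).
So B = 44. Kai then computes K = B^a mod q = 44^8 mod 53.
44^1 ≡ 44 (mod 53)
44^2 = (44^1)^2 ≡ 44^2 = 1936 ≡ 28 (mod 53)
44^4 = (44^2)^2 ≡ 28^2 = 784 ≡ 42 (mod 53)
44^8 = (44^4)^2 ≡ 42^2 = 1764 ≡ 15 (mod 53)

15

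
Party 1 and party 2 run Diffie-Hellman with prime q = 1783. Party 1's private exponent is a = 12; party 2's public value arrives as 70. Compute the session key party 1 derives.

754

Shared key K = 70^12 mod 1783.
70^1 ≡ 70 (mod 1783)
70^2 = (70^1)^2 ≡ 70^2 = 4900 ≡ 1334 (mod 1783)
70^4 = (70^2)^2 ≡ 1334^2 = 1779556 ≡ 122 (mod 1783)
70^8 = (70^4)^2 ≡ 122^2 = 14884 ≡ 620 (mod 1783)
70^12 = 70^8 · 70^4 ≡ 620 · 122 ≡ 754 (mod 1783).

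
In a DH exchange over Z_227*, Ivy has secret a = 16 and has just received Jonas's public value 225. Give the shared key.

160

Shared key K = 225^16 mod 227.
225^1 ≡ 225 (mod 227)
225^2 = (225^1)^2 ≡ 225^2 = 50625 ≡ 4 (mod 227)
225^4 = (225^2)^2 ≡ 4^2 = 16 ≡ 16 (mod 227)
225^8 = (225^4)^2 ≡ 16^2 = 256 ≡ 29 (mod 227)
225^16 = (225^8)^2 ≡ 29^2 = 841 ≡ 160 (mod 227)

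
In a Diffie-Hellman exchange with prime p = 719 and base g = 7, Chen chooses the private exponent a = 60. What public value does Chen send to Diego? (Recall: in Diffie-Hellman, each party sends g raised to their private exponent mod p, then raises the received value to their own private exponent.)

245

Public value = 7^60 mod 719.
7^1 ≡ 7 (mod 719)
7^2 = (7^1)^2 ≡ 7^2 = 49 ≡ 49 (mod 719)
7^4 = (7^2)^2 ≡ 49^2 = 2401 ≡ 244 (mod 719)
7^8 = (7^4)^2 ≡ 244^2 = 59536 ≡ 578 (mod 719)
7^16 = (7^8)^2 ≡ 578^2 = 334084 ≡ 468 (mod 719)
7^32 = (7^16)^2 ≡ 468^2 = 219024 ≡ 448 (mod 719)
7^60 = 7^32 · 7^16 · 7^8 · 7^4 ≡ 448 · 468 · 578 · 244 ≡ 245 (mod 719).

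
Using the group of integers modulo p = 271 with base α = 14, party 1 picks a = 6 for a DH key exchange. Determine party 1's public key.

Public value = 14^6 (mod 271).
14^1 ≡ 14 (mod 271)
14^2 = (14^1)^2 ≡ 14^2 = 196 ≡ 196 (mod 271)
14^4 = (14^2)^2 ≡ 196^2 = 38416 ≡ 205 (mod 271)
14^6 = 14^4 · 14^2 ≡ 205 · 196 ≡ 72 (mod 271).

72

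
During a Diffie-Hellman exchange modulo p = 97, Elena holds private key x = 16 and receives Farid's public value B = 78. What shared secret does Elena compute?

96

Shared key K = 78^16 mod 97.
78^1 ≡ 78 (mod 97)
78^2 = (78^1)^2 ≡ 78^2 = 6084 ≡ 70 (mod 97)
78^4 = (78^2)^2 ≡ 70^2 = 4900 ≡ 50 (mod 97)
78^8 = (78^4)^2 ≡ 50^2 = 2500 ≡ 75 (mod 97)
78^16 = (78^8)^2 ≡ 75^2 = 5625 ≡ 96 (mod 97)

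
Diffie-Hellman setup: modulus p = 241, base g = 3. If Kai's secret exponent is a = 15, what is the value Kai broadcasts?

8

Public value = 3^{15} \pmod{241}.
3^1 ≡ 3 (mod 241)
3^2 = (3^1)^2 ≡ 3^2 = 9 ≡ 9 (mod 241)
3^4 = (3^2)^2 ≡ 9^2 = 81 ≡ 81 (mod 241)
3^8 = (3^4)^2 ≡ 81^2 = 6561 ≡ 54 (mod 241)
3^15 = 3^8 · 3^4 · 3^2 · 3^1 ≡ 54 · 81 · 9 · 3 ≡ 8 (mod 241).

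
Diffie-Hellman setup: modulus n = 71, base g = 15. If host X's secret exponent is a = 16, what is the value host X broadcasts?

Public value = 15^16 mod 71.
15^1 ≡ 15 (mod 71)
15^2 = (15^1)^2 ≡ 15^2 = 225 ≡ 12 (mod 71)
15^4 = (15^2)^2 ≡ 12^2 = 144 ≡ 2 (mod 71)
15^8 = (15^4)^2 ≡ 2^2 = 4 ≡ 4 (mod 71)
15^16 = (15^8)^2 ≡ 4^2 = 16 ≡ 16 (mod 71)

16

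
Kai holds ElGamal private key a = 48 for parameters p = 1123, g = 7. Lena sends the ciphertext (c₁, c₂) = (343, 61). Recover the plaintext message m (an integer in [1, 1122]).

490

Shared mask s = c₁^a mod p = 343^48 mod 1123.
343^1 ≡ 343 (mod 1123)
343^2 = (343^1)^2 ≡ 343^2 = 117649 ≡ 857 (mod 1123)
343^4 = (343^2)^2 ≡ 857^2 = 734449 ≡ 7 (mod 1123)
343^8 = (343^4)^2 ≡ 7^2 = 49 ≡ 49 (mod 1123)
343^16 = (343^8)^2 ≡ 49^2 = 2401 ≡ 155 (mod 1123)
343^32 = (343^16)^2 ≡ 155^2 = 24025 ≡ 442 (mod 1123)
343^48 = 343^32 · 343^16 ≡ 442 · 155 ≡ 7 (mod 1123).
So s = 7; s⁻¹ ≡ 321 (mod 1123).
m = c₂ · s⁻¹ mod 1123 = 61 · 321 mod 1123 = 490.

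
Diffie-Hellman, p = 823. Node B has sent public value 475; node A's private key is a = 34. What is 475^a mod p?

Shared key K = 475^34 mod 823.
475^1 ≡ 475 (mod 823)
475^2 = (475^1)^2 ≡ 475^2 = 225625 ≡ 123 (mod 823)
475^4 = (475^2)^2 ≡ 123^2 = 15129 ≡ 315 (mod 823)
475^8 = (475^4)^2 ≡ 315^2 = 99225 ≡ 465 (mod 823)
475^16 = (475^8)^2 ≡ 465^2 = 216225 ≡ 599 (mod 823)
475^32 = (475^16)^2 ≡ 599^2 = 358801 ≡ 796 (mod 823)
475^34 = 475^32 · 475^2 ≡ 796 · 123 ≡ 794 (mod 823).

794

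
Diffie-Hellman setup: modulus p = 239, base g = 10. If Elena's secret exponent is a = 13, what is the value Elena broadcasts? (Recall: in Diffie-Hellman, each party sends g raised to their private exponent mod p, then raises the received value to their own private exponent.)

24

Public value = 10^13 (mod 239).
10^1 ≡ 10 (mod 239)
10^2 = (10^1)^2 ≡ 10^2 = 100 ≡ 100 (mod 239)
10^4 = (10^2)^2 ≡ 100^2 = 10000 ≡ 201 (mod 239)
10^8 = (10^4)^2 ≡ 201^2 = 40401 ≡ 10 (mod 239)
10^13 = 10^8 · 10^4 · 10^1 ≡ 10 · 201 · 10 ≡ 24 (mod 239).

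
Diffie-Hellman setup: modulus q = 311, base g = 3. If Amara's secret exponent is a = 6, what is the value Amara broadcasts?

Public value = 3^6 (mod 311).
3^1 ≡ 3 (mod 311)
3^2 = (3^1)^2 ≡ 3^2 = 9 ≡ 9 (mod 311)
3^4 = (3^2)^2 ≡ 9^2 = 81 ≡ 81 (mod 311)
3^6 = 3^4 · 3^2 ≡ 81 · 9 ≡ 107 (mod 311).

107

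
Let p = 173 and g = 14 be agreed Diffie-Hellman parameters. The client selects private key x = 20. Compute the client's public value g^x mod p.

6

Public value = 14^20 mod 173.
14^1 ≡ 14 (mod 173)
14^2 = (14^1)^2 ≡ 14^2 = 196 ≡ 23 (mod 173)
14^4 = (14^2)^2 ≡ 23^2 = 529 ≡ 10 (mod 173)
14^8 = (14^4)^2 ≡ 10^2 = 100 ≡ 100 (mod 173)
14^16 = (14^8)^2 ≡ 100^2 = 10000 ≡ 139 (mod 173)
14^20 = 14^16 · 14^4 ≡ 139 · 10 ≡ 6 (mod 173).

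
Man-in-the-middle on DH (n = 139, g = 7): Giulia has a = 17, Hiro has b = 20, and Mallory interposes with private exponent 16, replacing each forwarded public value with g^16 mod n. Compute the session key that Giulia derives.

11

Giulia receives Mallory's public value M = 7^16 mod 139 instead of the honest one.
7^1 ≡ 7 (mod 139)
7^2 = (7^1)^2 ≡ 7^2 = 49 ≡ 49 (mod 139)
7^4 = (7^2)^2 ≡ 49^2 = 2401 ≡ 38 (mod 139)
7^8 = (7^4)^2 ≡ 38^2 = 1444 ≡ 54 (mod 139)
7^16 = (7^8)^2 ≡ 54^2 = 2916 ≡ 136 (mod 139)
So M = 136. Giulia computes K = M^17 mod 139.
136^1 ≡ 136 (mod 139)
136^2 = (136^1)^2 ≡ 136^2 = 18496 ≡ 9 (mod 139)
136^4 = (136^2)^2 ≡ 9^2 = 81 ≡ 81 (mod 139)
136^8 = (136^4)^2 ≡ 81^2 = 6561 ≡ 28 (mod 139)
136^16 = (136^8)^2 ≡ 28^2 = 784 ≡ 89 (mod 139)
136^17 = 136^16 · 136^1 ≡ 89 · 136 ≡ 11 (mod 139).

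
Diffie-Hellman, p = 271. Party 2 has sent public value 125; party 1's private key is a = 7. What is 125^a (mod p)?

Shared key K = 125^7 mod 271.
125^1 ≡ 125 (mod 271)
125^2 = (125^1)^2 ≡ 125^2 = 15625 ≡ 178 (mod 271)
125^4 = (125^2)^2 ≡ 178^2 = 31684 ≡ 248 (mod 271)
125^7 = 125^4 · 125^2 · 125^1 ≡ 248 · 178 · 125 ≡ 169 (mod 271).

169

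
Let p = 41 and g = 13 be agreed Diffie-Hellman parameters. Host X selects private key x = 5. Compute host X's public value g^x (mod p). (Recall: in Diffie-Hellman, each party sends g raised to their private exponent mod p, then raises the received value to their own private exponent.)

38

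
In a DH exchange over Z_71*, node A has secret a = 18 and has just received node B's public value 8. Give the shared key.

24

Shared key K = 8^18 mod 71.
8^1 ≡ 8 (mod 71)
8^2 = (8^1)^2 ≡ 8^2 = 64 ≡ 64 (mod 71)
8^4 = (8^2)^2 ≡ 64^2 = 4096 ≡ 49 (mod 71)
8^8 = (8^4)^2 ≡ 49^2 = 2401 ≡ 58 (mod 71)
8^16 = (8^8)^2 ≡ 58^2 = 3364 ≡ 27 (mod 71)
8^18 = 8^16 · 8^2 ≡ 27 · 64 ≡ 24 (mod 71).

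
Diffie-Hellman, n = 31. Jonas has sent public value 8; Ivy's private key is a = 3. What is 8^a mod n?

16

Shared key K = 8^3 mod 31.
8^1 ≡ 8 (mod 31)
8^2 = (8^1)^2 ≡ 8^2 = 64 ≡ 2 (mod 31)
8^3 = 8^2 · 8^1 ≡ 2 · 8 ≡ 16 (mod 31).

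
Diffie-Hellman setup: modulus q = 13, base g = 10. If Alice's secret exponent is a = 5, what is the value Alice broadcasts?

4

Public value = 10^{5} \pmod{13}.
10^1 ≡ 10 (mod 13)
10^2 = (10^1)^2 ≡ 10^2 = 100 ≡ 9 (mod 13)
10^4 = (10^2)^2 ≡ 9^2 = 81 ≡ 3 (mod 13)
10^5 = 10^4 · 10^1 ≡ 3 · 10 ≡ 4 (mod 13).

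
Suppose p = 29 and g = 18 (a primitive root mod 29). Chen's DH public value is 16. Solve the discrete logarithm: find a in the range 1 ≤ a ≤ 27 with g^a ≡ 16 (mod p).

8

Try successive powers of 18 modulo 29:
18^1 ≡ 18
18^2 ≡ 5
18^3 ≡ 3
18^4 ≡ 25
18^5 ≡ 15
18^6 ≡ 9
18^7 ≡ 17
18^8 ≡ 16
Found: a = 8.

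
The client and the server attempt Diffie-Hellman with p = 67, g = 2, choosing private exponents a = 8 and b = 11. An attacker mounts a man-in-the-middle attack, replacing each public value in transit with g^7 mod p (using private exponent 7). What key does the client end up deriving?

The client receives an attacker's public value M = 2^7 mod 67 instead of the honest one.
2^1 ≡ 2 (mod 67)
2^2 = (2^1)^2 ≡ 2^2 = 4 ≡ 4 (mod 67)
2^4 = (2^2)^2 ≡ 4^2 = 16 ≡ 16 (mod 67)
2^7 = 2^4 · 2^2 · 2^1 ≡ 16 · 4 · 2 ≡ 61 (mod 67).
So M = 61. The client computes K = M^8 mod 67.
61^1 ≡ 61 (mod 67)
61^2 = (61^1)^2 ≡ 61^2 = 3721 ≡ 36 (mod 67)
61^4 = (61^2)^2 ≡ 36^2 = 1296 ≡ 23 (mod 67)
61^8 = (61^4)^2 ≡ 23^2 = 529 ≡ 60 (mod 67)

60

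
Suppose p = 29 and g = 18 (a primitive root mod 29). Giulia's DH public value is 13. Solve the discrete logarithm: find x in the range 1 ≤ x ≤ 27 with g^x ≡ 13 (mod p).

22

Try successive powers of 18 modulo 29:
18^1 ≡ 18
18^2 ≡ 5
18^3 ≡ 3
18^4 ≡ 25
18^5 ≡ 15
18^6 ≡ 9
18^7 ≡ 17
18^8 ≡ 16
18^9 ≡ 27
18^10 ≡ 22
18^11 ≡ 19
18^12 ≡ 23
18^13 ≡ 8
18^14 ≡ 28
18^15 ≡ 11
18^16 ≡ 24
18^17 ≡ 26
18^18 ≡ 4
18^19 ≡ 14
18^20 ≡ 20
18^21 ≡ 12
18^22 ≡ 13
Found: x = 22.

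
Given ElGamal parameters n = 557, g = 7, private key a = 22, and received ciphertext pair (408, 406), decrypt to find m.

331

Shared mask s = c₁^a mod n = 408^22 mod 557.
408^1 ≡ 408 (mod 557)
408^2 = (408^1)^2 ≡ 408^2 = 166464 ≡ 478 (mod 557)
408^4 = (408^2)^2 ≡ 478^2 = 228484 ≡ 114 (mod 557)
408^8 = (408^4)^2 ≡ 114^2 = 12996 ≡ 185 (mod 557)
408^16 = (408^8)^2 ≡ 185^2 = 34225 ≡ 248 (mod 557)
408^22 = 408^16 · 408^4 · 408^2 ≡ 248 · 114 · 478 ≡ 82 (mod 557).
So s = 82; s⁻¹ ≡ 197 (mod 557).
m = c₂ · s⁻¹ mod 557 = 406 · 197 mod 557 = 331.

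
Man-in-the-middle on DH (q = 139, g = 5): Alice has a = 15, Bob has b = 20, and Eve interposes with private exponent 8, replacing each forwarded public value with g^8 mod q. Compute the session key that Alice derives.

34

Alice receives Eve's public value M = 5^8 mod 139 instead of the honest one.
5^1 ≡ 5 (mod 139)
5^2 = (5^1)^2 ≡ 5^2 = 25 ≡ 25 (mod 139)
5^4 = (5^2)^2 ≡ 25^2 = 625 ≡ 69 (mod 139)
5^8 = (5^4)^2 ≡ 69^2 = 4761 ≡ 35 (mod 139)
So M = 35. Alice computes K = M^15 mod 139.
35^1 ≡ 35 (mod 139)
35^2 = (35^1)^2 ≡ 35^2 = 1225 ≡ 113 (mod 139)
35^4 = (35^2)^2 ≡ 113^2 = 12769 ≡ 120 (mod 139)
35^8 = (35^4)^2 ≡ 120^2 = 14400 ≡ 83 (mod 139)
35^15 = 35^8 · 35^4 · 35^2 · 35^1 ≡ 83 · 120 · 113 · 35 ≡ 34 (mod 139).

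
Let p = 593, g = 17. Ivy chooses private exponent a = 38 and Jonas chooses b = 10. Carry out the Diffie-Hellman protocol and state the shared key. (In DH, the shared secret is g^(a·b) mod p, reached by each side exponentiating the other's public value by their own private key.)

Jonas sends B = g^b mod p = 17^10 mod 593.
17^1 ≡ 17 (mod 593)
17^2 = (17^1)^2 ≡ 17^2 = 289 ≡ 289 (mod 593)
17^4 = (17^2)^2 ≡ 289^2 = 83521 ≡ 501 (mod 593)
17^8 = (17^4)^2 ≡ 501^2 = 251001 ≡ 162 (mod 593)
17^10 = 17^8 · 17^2 ≡ 162 · 289 ≡ 564 (mod 593).
So B = 564. Ivy then computes K = B^a mod p = 564^38 mod 593.
564^1 ≡ 564 (mod 593)
564^2 = (564^1)^2 ≡ 564^2 = 318096 ≡ 248 (mod 593)
564^4 = (564^2)^2 ≡ 248^2 = 61504 ≡ 425 (mod 593)
564^8 = (564^4)^2 ≡ 425^2 = 180625 ≡ 353 (mod 593)
564^16 = (564^8)^2 ≡ 353^2 = 124609 ≡ 79 (mod 593)
564^32 = (564^16)^2 ≡ 79^2 = 6241 ≡ 311 (mod 593)
564^38 = 564^32 · 564^4 · 564^2 ≡ 311 · 425 · 248 ≡ 139 (mod 593).

139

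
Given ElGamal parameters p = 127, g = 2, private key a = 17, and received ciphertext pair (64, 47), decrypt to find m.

122

Shared mask s = c₁^a mod p = 64^17 mod 127.
64^1 ≡ 64 (mod 127)
64^2 = (64^1)^2 ≡ 64^2 = 4096 ≡ 32 (mod 127)
64^4 = (64^2)^2 ≡ 32^2 = 1024 ≡ 8 (mod 127)
64^8 = (64^4)^2 ≡ 8^2 = 64 ≡ 64 (mod 127)
64^16 = (64^8)^2 ≡ 64^2 = 4096 ≡ 32 (mod 127)
64^17 = 64^16 · 64^1 ≡ 32 · 64 ≡ 16 (mod 127).
So s = 16; s⁻¹ ≡ 8 (mod 127).
m = c₂ · s⁻¹ mod 127 = 47 · 8 mod 127 = 122.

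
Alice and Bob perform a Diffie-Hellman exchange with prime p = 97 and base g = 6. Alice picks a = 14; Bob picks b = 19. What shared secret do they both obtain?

36

Alice sends A = g^a mod p = 6^14 mod 97.
6^1 ≡ 6 (mod 97)
6^2 = (6^1)^2 ≡ 6^2 = 36 ≡ 36 (mod 97)
6^4 = (6^2)^2 ≡ 36^2 = 1296 ≡ 35 (mod 97)
6^8 = (6^4)^2 ≡ 35^2 = 1225 ≡ 61 (mod 97)
6^14 = 6^8 · 6^4 · 6^2 ≡ 61 · 35 · 36 ≡ 36 (mod 97).
So A = 36. Bob then computes K = A^b mod p = 36^19 mod 97.
36^1 ≡ 36 (mod 97)
36^2 = (36^1)^2 ≡ 36^2 = 1296 ≡ 35 (mod 97)
36^4 = (36^2)^2 ≡ 35^2 = 1225 ≡ 61 (mod 97)
36^8 = (36^4)^2 ≡ 61^2 = 3721 ≡ 35 (mod 97)
36^16 = (36^8)^2 ≡ 35^2 = 1225 ≡ 61 (mod 97)
36^19 = 36^16 · 36^2 · 36^1 ≡ 61 · 35 · 36 ≡ 36 (mod 97).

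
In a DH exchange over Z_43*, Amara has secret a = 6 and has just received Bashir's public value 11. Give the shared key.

4

Shared key K = 11^6 mod 43.
11^1 ≡ 11 (mod 43)
11^2 = (11^1)^2 ≡ 11^2 = 121 ≡ 35 (mod 43)
11^4 = (11^2)^2 ≡ 35^2 = 1225 ≡ 21 (mod 43)
11^6 = 11^4 · 11^2 ≡ 21 · 35 ≡ 4 (mod 43).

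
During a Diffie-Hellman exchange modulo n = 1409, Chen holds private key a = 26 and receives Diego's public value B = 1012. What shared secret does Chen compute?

551

Shared key K = 1012^26 mod 1409.
1012^1 ≡ 1012 (mod 1409)
1012^2 = (1012^1)^2 ≡ 1012^2 = 1024144 ≡ 1210 (mod 1409)
1012^4 = (1012^2)^2 ≡ 1210^2 = 1464100 ≡ 149 (mod 1409)
1012^8 = (1012^4)^2 ≡ 149^2 = 22201 ≡ 1066 (mod 1409)
1012^16 = (1012^8)^2 ≡ 1066^2 = 1136356 ≡ 702 (mod 1409)
1012^26 = 1012^16 · 1012^8 · 1012^2 ≡ 702 · 1066 · 1210 ≡ 551 (mod 1409).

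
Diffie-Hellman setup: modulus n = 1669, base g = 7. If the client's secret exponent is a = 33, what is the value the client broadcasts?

Public value = 7^33 (mod 1669).
7^1 ≡ 7 (mod 1669)
7^2 = (7^1)^2 ≡ 7^2 = 49 ≡ 49 (mod 1669)
7^4 = (7^2)^2 ≡ 49^2 = 2401 ≡ 732 (mod 1669)
7^8 = (7^4)^2 ≡ 732^2 = 535824 ≡ 75 (mod 1669)
7^16 = (7^8)^2 ≡ 75^2 = 5625 ≡ 618 (mod 1669)
7^32 = (7^16)^2 ≡ 618^2 = 381924 ≡ 1392 (mod 1669)
7^33 = 7^32 · 7^1 ≡ 1392 · 7 ≡ 1399 (mod 1669).

1399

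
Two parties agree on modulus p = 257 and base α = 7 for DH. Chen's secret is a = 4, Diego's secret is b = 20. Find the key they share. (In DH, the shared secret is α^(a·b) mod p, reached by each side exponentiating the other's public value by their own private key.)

Chen sends A = α^a mod p = 7^4 mod 257.
7^1 ≡ 7 (mod 257)
7^2 = (7^1)^2 ≡ 7^2 = 49 ≡ 49 (mod 257)
7^4 = (7^2)^2 ≡ 49^2 = 2401 ≡ 88 (mod 257)
So A = 88. Diego then computes K = A^b mod p = 88^20 mod 257.
88^1 ≡ 88 (mod 257)
88^2 = (88^1)^2 ≡ 88^2 = 7744 ≡ 34 (mod 257)
88^4 = (88^2)^2 ≡ 34^2 = 1156 ≡ 128 (mod 257)
88^8 = (88^4)^2 ≡ 128^2 = 16384 ≡ 193 (mod 257)
88^16 = (88^8)^2 ≡ 193^2 = 37249 ≡ 241 (mod 257)
88^20 = 88^16 · 88^4 ≡ 241 · 128 ≡ 8 (mod 257).

8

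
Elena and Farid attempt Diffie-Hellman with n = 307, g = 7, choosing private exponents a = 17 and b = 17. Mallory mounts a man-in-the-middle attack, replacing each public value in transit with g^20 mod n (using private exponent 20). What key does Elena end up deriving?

Elena receives Mallory's public value M = 7^20 mod 307 instead of the honest one.
7^1 ≡ 7 (mod 307)
7^2 = (7^1)^2 ≡ 7^2 = 49 ≡ 49 (mod 307)
7^4 = (7^2)^2 ≡ 49^2 = 2401 ≡ 252 (mod 307)
7^8 = (7^4)^2 ≡ 252^2 = 63504 ≡ 262 (mod 307)
7^16 = (7^8)^2 ≡ 262^2 = 68644 ≡ 183 (mod 307)
7^20 = 7^16 · 7^4 ≡ 183 · 252 ≡ 66 (mod 307).
So M = 66. Elena computes K = M^17 mod 307.
66^1 ≡ 66 (mod 307)
66^2 = (66^1)^2 ≡ 66^2 = 4356 ≡ 58 (mod 307)
66^4 = (66^2)^2 ≡ 58^2 = 3364 ≡ 294 (mod 307)
66^8 = (66^4)^2 ≡ 294^2 = 86436 ≡ 169 (mod 307)
66^16 = (66^8)^2 ≡ 169^2 = 28561 ≡ 10 (mod 307)
66^17 = 66^16 · 66^1 ≡ 10 · 66 ≡ 46 (mod 307).

46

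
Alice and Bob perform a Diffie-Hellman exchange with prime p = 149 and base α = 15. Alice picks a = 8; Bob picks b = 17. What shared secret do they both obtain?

145

Alice sends A = α^a mod p = 15^8 mod 149.
15^1 ≡ 15 (mod 149)
15^2 = (15^1)^2 ≡ 15^2 = 225 ≡ 76 (mod 149)
15^4 = (15^2)^2 ≡ 76^2 = 5776 ≡ 114 (mod 149)
15^8 = (15^4)^2 ≡ 114^2 = 12996 ≡ 33 (mod 149)
So A = 33. Bob then computes K = A^b mod p = 33^17 mod 149.
33^1 ≡ 33 (mod 149)
33^2 = (33^1)^2 ≡ 33^2 = 1089 ≡ 46 (mod 149)
33^4 = (33^2)^2 ≡ 46^2 = 2116 ≡ 30 (mod 149)
33^8 = (33^4)^2 ≡ 30^2 = 900 ≡ 6 (mod 149)
33^16 = (33^8)^2 ≡ 6^2 = 36 ≡ 36 (mod 149)
33^17 = 33^16 · 33^1 ≡ 36 · 33 ≡ 145 (mod 149).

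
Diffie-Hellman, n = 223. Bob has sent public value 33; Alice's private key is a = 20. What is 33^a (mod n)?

82

Shared key K = 33^20 mod 223.
33^1 ≡ 33 (mod 223)
33^2 = (33^1)^2 ≡ 33^2 = 1089 ≡ 197 (mod 223)
33^4 = (33^2)^2 ≡ 197^2 = 38809 ≡ 7 (mod 223)
33^8 = (33^4)^2 ≡ 7^2 = 49 ≡ 49 (mod 223)
33^16 = (33^8)^2 ≡ 49^2 = 2401 ≡ 171 (mod 223)
33^20 = 33^16 · 33^4 ≡ 171 · 7 ≡ 82 (mod 223).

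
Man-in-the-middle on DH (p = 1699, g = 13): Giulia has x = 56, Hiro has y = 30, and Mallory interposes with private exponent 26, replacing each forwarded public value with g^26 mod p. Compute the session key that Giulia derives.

30

Giulia receives Mallory's public value M = 13^26 mod 1699 instead of the honest one.
13^1 ≡ 13 (mod 1699)
13^2 = (13^1)^2 ≡ 13^2 = 169 ≡ 169 (mod 1699)
13^4 = (13^2)^2 ≡ 169^2 = 28561 ≡ 1377 (mod 1699)
13^8 = (13^4)^2 ≡ 1377^2 = 1896129 ≡ 45 (mod 1699)
13^16 = (13^8)^2 ≡ 45^2 = 2025 ≡ 326 (mod 1699)
13^26 = 13^16 · 13^8 · 13^2 ≡ 326 · 45 · 169 ≡ 389 (mod 1699).
So M = 389. Giulia computes K = M^56 mod 1699.
389^1 ≡ 389 (mod 1699)
389^2 = (389^1)^2 ≡ 389^2 = 151321 ≡ 110 (mod 1699)
389^4 = (389^2)^2 ≡ 110^2 = 12100 ≡ 207 (mod 1699)
389^8 = (389^4)^2 ≡ 207^2 = 42849 ≡ 374 (mod 1699)
389^16 = (389^8)^2 ≡ 374^2 = 139876 ≡ 558 (mod 1699)
389^32 = (389^16)^2 ≡ 558^2 = 311364 ≡ 447 (mod 1699)
389^56 = 389^32 · 389^16 · 389^8 ≡ 447 · 558 · 374 ≡ 30 (mod 1699).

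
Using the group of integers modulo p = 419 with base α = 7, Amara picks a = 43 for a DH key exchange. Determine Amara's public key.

47

Public value = 7^43 mod 419.
7^1 ≡ 7 (mod 419)
7^2 = (7^1)^2 ≡ 7^2 = 49 ≡ 49 (mod 419)
7^4 = (7^2)^2 ≡ 49^2 = 2401 ≡ 306 (mod 419)
7^8 = (7^4)^2 ≡ 306^2 = 93636 ≡ 199 (mod 419)
7^16 = (7^8)^2 ≡ 199^2 = 39601 ≡ 215 (mod 419)
7^32 = (7^16)^2 ≡ 215^2 = 46225 ≡ 135 (mod 419)
7^43 = 7^32 · 7^8 · 7^2 · 7^1 ≡ 135 · 199 · 49 · 7 ≡ 47 (mod 419).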